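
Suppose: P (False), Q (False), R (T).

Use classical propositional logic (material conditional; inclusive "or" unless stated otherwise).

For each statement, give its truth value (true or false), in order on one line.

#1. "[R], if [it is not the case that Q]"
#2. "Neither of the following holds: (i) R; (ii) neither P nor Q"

#1 True, #2 False

#1: In symbols: ¬Q → R

¬Q = ¬F = T
¬Q → R = T → T = T
So #1 is true.

#2: Parsed as R ↓ (P ↓ Q)

P ↓ Q = F ↓ F = T
R ↓ (P ↓ Q) = T ↓ T = F
Thus #2 is false.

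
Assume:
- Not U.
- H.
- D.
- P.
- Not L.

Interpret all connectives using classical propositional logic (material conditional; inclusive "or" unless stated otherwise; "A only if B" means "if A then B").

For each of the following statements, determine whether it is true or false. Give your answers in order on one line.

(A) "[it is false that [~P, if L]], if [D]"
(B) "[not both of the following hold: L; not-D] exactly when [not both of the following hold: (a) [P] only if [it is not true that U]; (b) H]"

(A) false, (B) false

(A): In symbols: D -> ~(L -> ~P)

~P = ~T = F
L -> ~P = F -> F = T
~(L -> ~P) = ~T = F
D -> ~(L -> ~P) = T -> F = F
So (A) is false.

(B): In symbols: (L nand ~D) <-> ((P -> ~U) nand H)

~D = ~T = F
L nand ~D = F nand F = T
~U = ~F = T
P -> ~U = T -> T = T
(P -> ~U) nand H = T nand T = F
(L nand ~D) <-> ((P -> ~U) nand H) = T <-> F = F
Thus (B) is false.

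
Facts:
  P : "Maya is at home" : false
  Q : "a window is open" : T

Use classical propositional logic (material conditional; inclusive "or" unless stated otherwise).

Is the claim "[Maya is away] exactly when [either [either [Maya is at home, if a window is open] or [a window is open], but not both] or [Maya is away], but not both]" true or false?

In symbols: ~P <-> (((Q -> P) xor Q) xor ~P)

~P = ~F = T
Q -> P = T -> F = F
(Q -> P) xor Q = F xor T = T
~P = ~F = T
((Q -> P) xor Q) xor ~P = T xor T = F
~P <-> (((Q -> P) xor Q) xor ~P) = T <-> F = F

False.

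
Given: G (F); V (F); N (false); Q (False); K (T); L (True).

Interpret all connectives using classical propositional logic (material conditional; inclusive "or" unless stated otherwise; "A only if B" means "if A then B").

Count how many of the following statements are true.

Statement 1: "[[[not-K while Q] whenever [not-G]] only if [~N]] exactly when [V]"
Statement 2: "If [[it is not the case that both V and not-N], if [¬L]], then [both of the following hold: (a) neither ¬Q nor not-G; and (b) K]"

Statement 1: In symbols: ((not G -> (not K and Q)) -> not N) iff V

not G = not False = True
not K = not True = False
not K and Q = False and False = False
not G -> (not K and Q) = True -> False = False
not N = not False = True
(not G -> (not K and Q)) -> not N = False -> True = True
((not G -> (not K and Q)) -> not N) iff V = True iff False = False
Hence Statement 1 is false.

Statement 2: This is (not L -> (V nand not N)) -> ((not Q nor not G) and K).

not L = not True = False
not N = not False = True
V nand not N = False nand True = True
not L -> (V nand not N) = False -> True = True
not Q = not False = True
not G = not False = True
not Q nor not G = True nor True = False
(not Q nor not G) and K = False and True = False
(not L -> (V nand not N)) -> ((not Q nor not G) and K) = True -> False = False
So Statement 2 is false.

Count: 0.

0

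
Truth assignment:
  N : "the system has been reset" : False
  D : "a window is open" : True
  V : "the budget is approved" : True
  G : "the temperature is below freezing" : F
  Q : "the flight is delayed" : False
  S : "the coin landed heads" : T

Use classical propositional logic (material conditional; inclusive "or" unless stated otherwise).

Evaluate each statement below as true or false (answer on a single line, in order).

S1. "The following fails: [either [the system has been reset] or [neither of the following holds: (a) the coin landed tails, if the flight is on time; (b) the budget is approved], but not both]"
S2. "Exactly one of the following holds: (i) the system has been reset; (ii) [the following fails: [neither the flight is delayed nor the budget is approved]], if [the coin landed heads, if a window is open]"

S1 True; S2 True

S1: Parsed as ¬(N ⊕ ((¬Q → ¬S) ↓ V))

¬Q = ¬F = T
¬S = ¬T = F
¬Q → ¬S = T → F = F
(¬Q → ¬S) ↓ V = F ↓ T = F
N ⊕ ((¬Q → ¬S) ↓ V) = F ⊕ F = F
¬(N ⊕ ((¬Q → ¬S) ↓ V)) = ¬F = T
Thus S1 is true.

S2: Parsed as N ⊕ ((D → S) → ¬(Q ↓ V))

D → S = T → T = T
Q ↓ V = F ↓ T = F
¬(Q ↓ V) = ¬F = T
(D → S) → ¬(Q ↓ V) = T → T = T
N ⊕ ((D → S) → ¬(Q ↓ V)) = F ⊕ T = T
So S2 is true.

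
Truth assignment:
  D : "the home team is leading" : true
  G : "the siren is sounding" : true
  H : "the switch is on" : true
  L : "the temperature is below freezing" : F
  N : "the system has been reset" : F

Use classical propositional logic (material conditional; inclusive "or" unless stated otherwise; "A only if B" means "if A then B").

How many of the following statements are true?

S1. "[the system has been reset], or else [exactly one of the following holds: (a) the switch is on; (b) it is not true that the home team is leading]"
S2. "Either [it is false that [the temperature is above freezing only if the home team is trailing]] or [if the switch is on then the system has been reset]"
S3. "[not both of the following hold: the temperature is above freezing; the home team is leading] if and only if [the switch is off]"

3

S1: Formalization: N ∨ (H ⊕ ¬D)

¬D = ¬T = F
H ⊕ ¬D = T ⊕ F = T
N ∨ (H ⊕ ¬D) = F ∨ T = T
So S1 is true.

S2: In symbols: ¬(¬L → ¬D) ∨ (H → N)

¬L = ¬F = T
¬D = ¬T = F
¬L → ¬D = T → F = F
¬(¬L → ¬D) = ¬F = T
H → N = T → F = F
¬(¬L → ¬D) ∨ (H → N) = T ∨ F = T
Thus S2 is true.

S3: This is (¬L ↑ D) ↔ ¬H.

¬L = ¬F = T
¬L ↑ D = T ↑ T = F
¬H = ¬T = F
(¬L ↑ D) ↔ ¬H = F ↔ F = T
Thus S3 is true.

3 of the 3 statements are true (S1, S2, S3).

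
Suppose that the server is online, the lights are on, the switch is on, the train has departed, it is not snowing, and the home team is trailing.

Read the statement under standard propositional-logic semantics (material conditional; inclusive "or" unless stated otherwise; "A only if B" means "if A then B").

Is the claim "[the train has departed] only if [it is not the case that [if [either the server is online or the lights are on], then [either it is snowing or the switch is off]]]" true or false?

Let R = "the train has departed" (True), N = "the server is online" (True), U = "the lights are on" (True), D = "it is snowing" (False), M = "the switch is on" (True).
This is R -> not ((N or U) -> (D or not M)).

N or U = True or True = True
not M = not True = False
D or not M = False or False = False
(N or U) -> (D or not M) = True -> False = False
not ((N or U) -> (D or not M)) = not False = True
R -> not ((N or U) -> (D or not M)) = True -> True = True

The statement is true.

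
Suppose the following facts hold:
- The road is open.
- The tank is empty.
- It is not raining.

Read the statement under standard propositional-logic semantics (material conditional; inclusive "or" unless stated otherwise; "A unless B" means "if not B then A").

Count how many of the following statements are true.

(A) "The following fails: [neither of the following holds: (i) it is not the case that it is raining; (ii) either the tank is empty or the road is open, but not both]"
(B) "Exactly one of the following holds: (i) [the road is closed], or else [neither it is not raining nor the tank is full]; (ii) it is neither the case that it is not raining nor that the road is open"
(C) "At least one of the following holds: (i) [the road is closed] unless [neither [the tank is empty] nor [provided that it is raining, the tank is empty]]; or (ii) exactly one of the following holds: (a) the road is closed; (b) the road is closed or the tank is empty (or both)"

Let R = "it is raining" (F), Q = "the tank is full" (F), P = "the road is closed" (F).

(A): Formalization: ~(~R nor (~Q xor ~P))

~R = ~F = T
~Q = ~F = T
~P = ~F = T
~Q xor ~P = T xor T = F
~R nor (~Q xor ~P) = T nor F = F
~(~R nor (~Q xor ~P)) = ~F = T
Thus (A) is true.

(B): Parsed as (P | (~R nor Q)) xor (~R nor ~P)

~R = ~F = T
~R nor Q = T nor F = F
P | (~R nor Q) = F | F = F
~R = ~F = T
~P = ~F = T
~R nor ~P = T nor T = F
(P | (~R nor Q)) xor (~R nor ~P) = F xor F = F
So (B) is false.

(C): Parsed as (P | (~Q nor (R -> ~Q))) | (P xor (P | ~Q))

~Q = ~F = T
~Q = ~F = T
R -> ~Q = F -> T = T
~Q nor (R -> ~Q) = T nor T = F
P | (~Q nor (R -> ~Q)) = F | F = F
~Q = ~F = T
P | ~Q = F | T = T
P xor (P | ~Q) = F xor T = T
(P | (~Q nor (R -> ~Q))) | (P xor (P | ~Q)) = F | T = T
Hence (C) is true.

2 of the 3 statements are true.

2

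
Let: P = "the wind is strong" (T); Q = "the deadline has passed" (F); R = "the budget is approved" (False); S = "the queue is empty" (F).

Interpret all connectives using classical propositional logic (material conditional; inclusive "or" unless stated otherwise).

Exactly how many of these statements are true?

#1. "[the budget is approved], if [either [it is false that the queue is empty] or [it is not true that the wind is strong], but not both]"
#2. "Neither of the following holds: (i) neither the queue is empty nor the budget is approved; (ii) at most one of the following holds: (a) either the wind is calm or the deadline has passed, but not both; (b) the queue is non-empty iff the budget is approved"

0

#1: This is (¬S ⊕ ¬P) → R.

¬S = ¬F = T
¬P = ¬T = F
¬S ⊕ ¬P = T ⊕ F = T
(¬S ⊕ ¬P) → R = T → F = F
Hence #1 is false.

#2: Parsed as (S ↓ R) ↓ ((¬P ⊕ Q) ↑ (¬S ↔ R))

S ↓ R = F ↓ F = T
¬P = ¬T = F
¬P ⊕ Q = F ⊕ F = F
¬S = ¬F = T
¬S ↔ R = T ↔ F = F
(¬P ⊕ Q) ↑ (¬S ↔ R) = F ↑ F = T
(S ↓ R) ↓ ((¬P ⊕ Q) ↑ (¬S ↔ R)) = T ↓ T = F
Hence #2 is false.

Count: 0.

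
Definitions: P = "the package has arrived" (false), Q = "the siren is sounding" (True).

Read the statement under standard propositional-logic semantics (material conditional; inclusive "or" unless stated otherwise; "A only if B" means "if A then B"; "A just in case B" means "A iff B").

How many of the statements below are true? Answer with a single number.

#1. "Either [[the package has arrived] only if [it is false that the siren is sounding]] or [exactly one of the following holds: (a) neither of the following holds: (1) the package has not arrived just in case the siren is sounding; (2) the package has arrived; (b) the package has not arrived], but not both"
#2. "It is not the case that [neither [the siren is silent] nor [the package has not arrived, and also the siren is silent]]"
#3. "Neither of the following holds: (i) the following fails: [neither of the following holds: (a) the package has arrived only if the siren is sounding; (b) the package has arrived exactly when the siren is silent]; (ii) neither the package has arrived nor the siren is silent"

0

#1: This is (P → ¬Q) ⊕ (((¬P ↔ Q) ↓ P) ⊕ ¬P).

¬Q = ¬T = F
P → ¬Q = F → F = T
¬P = ¬F = T
¬P ↔ Q = T ↔ T = T
(¬P ↔ Q) ↓ P = T ↓ F = F
¬P = ¬F = T
((¬P ↔ Q) ↓ P) ⊕ ¬P = F ⊕ T = T
(P → ¬Q) ⊕ (((¬P ↔ Q) ↓ P) ⊕ ¬P) = T ⊕ T = F
So #1 is false.

#2: Formalization: ¬(¬Q ↓ (¬P ∧ ¬Q))

¬Q = ¬T = F
¬P = ¬F = T
¬Q = ¬T = F
¬P ∧ ¬Q = T ∧ F = F
¬Q ↓ (¬P ∧ ¬Q) = F ↓ F = T
¬(¬Q ↓ (¬P ∧ ¬Q)) = ¬T = F
Hence #2 is false.

#3: In symbols: ¬((P → Q) ↓ (P ↔ ¬Q)) ↓ (P ↓ ¬Q)

P → Q = F → T = T
¬Q = ¬T = F
P ↔ ¬Q = F ↔ F = T
(P → Q) ↓ (P ↔ ¬Q) = T ↓ T = F
¬((P → Q) ↓ (P ↔ ¬Q)) = ¬F = T
¬Q = ¬T = F
P ↓ ¬Q = F ↓ F = T
¬((P → Q) ↓ (P ↔ ¬Q)) ↓ (P ↓ ¬Q) = T ↓ T = F
Thus #3 is false.

0 of the 3 statements are true (none).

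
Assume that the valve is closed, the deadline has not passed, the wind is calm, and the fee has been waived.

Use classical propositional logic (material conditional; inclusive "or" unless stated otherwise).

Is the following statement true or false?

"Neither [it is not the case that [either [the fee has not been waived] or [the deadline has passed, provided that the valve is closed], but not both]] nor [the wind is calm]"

False

Let R = "the fee has been waived" (T), W = "the valve is open" (F), S = "the deadline has passed" (F), Q = "the wind is strong" (F).
Formalization: ~(~R xor (~W -> S)) nor ~Q

~R = ~T = F
~W = ~F = T
~W -> S = T -> F = F
~R xor (~W -> S) = F xor F = F
~(~R xor (~W -> S)) = ~F = T
~Q = ~F = T
~(~R xor (~W -> S)) nor ~Q = T nor T = F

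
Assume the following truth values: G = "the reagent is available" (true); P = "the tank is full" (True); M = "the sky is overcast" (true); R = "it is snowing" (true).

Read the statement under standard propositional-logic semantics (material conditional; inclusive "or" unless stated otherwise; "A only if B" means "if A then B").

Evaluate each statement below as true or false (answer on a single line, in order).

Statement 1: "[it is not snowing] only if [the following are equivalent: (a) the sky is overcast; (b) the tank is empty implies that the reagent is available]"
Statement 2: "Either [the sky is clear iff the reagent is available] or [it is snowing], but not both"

Statement 1: Formalization: ~R -> (M <-> (~P -> G))

~R = ~T = F
~P = ~T = F
~P -> G = F -> T = T
M <-> (~P -> G) = T <-> T = T
~R -> (M <-> (~P -> G)) = F -> T = T
So Statement 1 is true.

Statement 2: This is (~M <-> G) xor R.

~M = ~T = F
~M <-> G = F <-> T = F
(~M <-> G) xor R = F xor T = T
Hence Statement 2 is true.

Statement 1 T; Statement 2 T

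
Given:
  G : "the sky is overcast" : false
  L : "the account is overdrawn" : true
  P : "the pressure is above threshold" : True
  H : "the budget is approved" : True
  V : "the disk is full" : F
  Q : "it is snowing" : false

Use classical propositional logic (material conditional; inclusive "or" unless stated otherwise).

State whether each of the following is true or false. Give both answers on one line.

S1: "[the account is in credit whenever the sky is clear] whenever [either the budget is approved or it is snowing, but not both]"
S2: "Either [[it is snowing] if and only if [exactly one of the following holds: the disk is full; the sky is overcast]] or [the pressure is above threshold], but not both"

S1 F; S2 F

S1: Formalization: (H ⊕ Q) → (¬G → ¬L)

H ⊕ Q = T ⊕ F = T
¬G = ¬F = T
¬L = ¬T = F
¬G → ¬L = T → F = F
(H ⊕ Q) → (¬G → ¬L) = T → F = F
So S1 is false.

S2: This is (Q ↔ (V ⊕ G)) ⊕ P.

V ⊕ G = F ⊕ F = F
Q ↔ (V ⊕ G) = F ↔ F = T
(Q ↔ (V ⊕ G)) ⊕ P = T ⊕ T = F
So S2 is false.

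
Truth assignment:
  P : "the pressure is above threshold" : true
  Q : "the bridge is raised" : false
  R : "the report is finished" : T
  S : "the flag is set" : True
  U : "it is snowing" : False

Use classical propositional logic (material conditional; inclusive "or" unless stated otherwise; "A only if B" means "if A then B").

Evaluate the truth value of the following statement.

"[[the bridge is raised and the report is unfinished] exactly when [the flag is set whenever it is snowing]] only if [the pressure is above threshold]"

The statement is true.

This is ((Q and not R) iff (U -> S)) -> P.

not R = not True = False
Q and not R = False and False = False
U -> S = False -> True = True
(Q and not R) iff (U -> S) = False iff True = False
((Q and not R) iff (U -> S)) -> P = False -> True = True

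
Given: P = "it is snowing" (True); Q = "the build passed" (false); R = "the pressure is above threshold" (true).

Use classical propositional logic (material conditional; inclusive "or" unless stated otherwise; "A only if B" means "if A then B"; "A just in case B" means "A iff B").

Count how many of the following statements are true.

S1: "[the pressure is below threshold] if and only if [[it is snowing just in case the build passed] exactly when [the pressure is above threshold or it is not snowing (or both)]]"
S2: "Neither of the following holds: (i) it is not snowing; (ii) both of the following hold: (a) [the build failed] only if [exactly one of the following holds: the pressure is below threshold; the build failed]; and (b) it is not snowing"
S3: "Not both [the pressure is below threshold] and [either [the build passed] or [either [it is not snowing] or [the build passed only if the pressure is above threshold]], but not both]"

3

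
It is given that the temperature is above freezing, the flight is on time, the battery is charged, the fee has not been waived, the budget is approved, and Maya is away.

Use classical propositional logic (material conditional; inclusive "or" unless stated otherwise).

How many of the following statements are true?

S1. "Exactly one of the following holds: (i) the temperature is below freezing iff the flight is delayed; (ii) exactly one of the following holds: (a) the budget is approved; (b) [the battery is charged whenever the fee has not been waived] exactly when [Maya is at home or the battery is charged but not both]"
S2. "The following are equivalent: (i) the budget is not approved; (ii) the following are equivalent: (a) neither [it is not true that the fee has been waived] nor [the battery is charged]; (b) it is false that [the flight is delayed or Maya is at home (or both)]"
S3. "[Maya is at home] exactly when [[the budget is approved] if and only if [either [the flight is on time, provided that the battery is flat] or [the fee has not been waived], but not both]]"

3

Let P = "the temperature is below freezing" (F), Q = "the flight is delayed" (F), U = "the budget is approved" (T), S = "the fee has been waived" (F), R = "the battery is charged" (T), V = "Maya is at home" (F).

S1: In symbols: (P ↔ Q) ⊕ (U ⊕ ((¬S → R) ↔ (V ⊕ R)))

P ↔ Q = F ↔ F = T
¬S = ¬F = T
¬S → R = T → T = T
V ⊕ R = F ⊕ T = T
(¬S → R) ↔ (V ⊕ R) = T ↔ T = T
U ⊕ ((¬S → R) ↔ (V ⊕ R)) = T ⊕ T = F
(P ↔ Q) ⊕ (U ⊕ ((¬S → R) ↔ (V ⊕ R))) = T ⊕ F = T
Hence S1 is true.

S2: In symbols: ¬U ↔ ((¬S ↓ R) ↔ ¬(Q ∨ V))

¬U = ¬T = F
¬S = ¬F = T
¬S ↓ R = T ↓ T = F
Q ∨ V = F ∨ F = F
¬(Q ∨ V) = ¬F = T
(¬S ↓ R) ↔ ¬(Q ∨ V) = F ↔ T = F
¬U ↔ ((¬S ↓ R) ↔ ¬(Q ∨ V)) = F ↔ F = T
Hence S2 is true.

S3: In symbols: V ↔ (U ↔ ((¬R → ¬Q) ⊕ ¬S))

¬R = ¬T = F
¬Q = ¬F = T
¬R → ¬Q = F → T = T
¬S = ¬F = T
(¬R → ¬Q) ⊕ ¬S = T ⊕ T = F
U ↔ ((¬R → ¬Q) ⊕ ¬S) = T ↔ F = F
V ↔ (U ↔ ((¬R → ¬Q) ⊕ ¬S)) = F ↔ F = T
So S3 is true.

True statements: 3 (S1, S2, S3).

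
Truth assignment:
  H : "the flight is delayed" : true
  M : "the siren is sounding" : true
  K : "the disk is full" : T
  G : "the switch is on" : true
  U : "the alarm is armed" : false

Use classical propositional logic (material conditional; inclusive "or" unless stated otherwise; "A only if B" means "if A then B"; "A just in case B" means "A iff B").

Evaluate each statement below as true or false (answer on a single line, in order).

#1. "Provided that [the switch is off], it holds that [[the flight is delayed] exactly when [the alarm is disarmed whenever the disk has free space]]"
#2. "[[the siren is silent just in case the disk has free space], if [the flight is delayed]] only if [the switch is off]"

#1: In symbols: not G -> (H iff (not K -> not U))

not G = not True = False
not K = not True = False
not U = not False = True
not K -> not U = False -> True = True
H iff (not K -> not U) = True iff True = True
not G -> (H iff (not K -> not U)) = False -> True = True
Thus #1 is true.

#2: Formalization: (H -> (not M iff not K)) -> not G

not M = not True = False
not K = not True = False
not M iff not K = False iff False = True
H -> (not M iff not K) = True -> True = True
not G = not True = False
(H -> (not M iff not K)) -> not G = True -> False = False
Hence #2 is false.

#1 True; #2 False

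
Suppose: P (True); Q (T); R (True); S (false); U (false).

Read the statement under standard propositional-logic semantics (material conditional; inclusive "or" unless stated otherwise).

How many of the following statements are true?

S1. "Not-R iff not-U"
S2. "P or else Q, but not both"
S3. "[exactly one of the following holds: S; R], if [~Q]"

1

S1: Parsed as ¬R ↔ ¬U

¬R = ¬T = F
¬U = ¬F = T
¬R ↔ ¬U = F ↔ T = F
So S1 is false.

S2: Formalization: P ⊕ Q

P ⊕ Q = T ⊕ T = F
Thus S2 is false.

S3: Parsed as ¬Q → (S ⊕ R)

¬Q = ¬T = F
S ⊕ R = F ⊕ T = T
¬Q → (S ⊕ R) = F → T = T
Hence S3 is true.

Count: 1.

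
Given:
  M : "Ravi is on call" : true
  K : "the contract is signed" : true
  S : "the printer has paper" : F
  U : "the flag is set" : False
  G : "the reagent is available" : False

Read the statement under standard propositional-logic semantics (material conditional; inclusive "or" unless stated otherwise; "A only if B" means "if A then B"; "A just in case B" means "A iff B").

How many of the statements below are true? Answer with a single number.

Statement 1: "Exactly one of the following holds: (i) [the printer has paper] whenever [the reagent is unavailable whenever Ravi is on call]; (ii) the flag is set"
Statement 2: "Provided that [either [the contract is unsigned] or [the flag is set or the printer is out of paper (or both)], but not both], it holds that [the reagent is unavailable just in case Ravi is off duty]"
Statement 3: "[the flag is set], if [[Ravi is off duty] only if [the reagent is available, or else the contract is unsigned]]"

0

Statement 1: Formalization: ((M → ¬G) → S) ⊕ U

¬G = ¬F = T
M → ¬G = T → T = T
(M → ¬G) → S = T → F = F
((M → ¬G) → S) ⊕ U = F ⊕ F = F
So Statement 1 is false.

Statement 2: Parsed as (¬K ⊕ (U ∨ ¬S)) → (¬G ↔ ¬M)

¬K = ¬T = F
¬S = ¬F = T
U ∨ ¬S = F ∨ T = T
¬K ⊕ (U ∨ ¬S) = F ⊕ T = T
¬G = ¬F = T
¬M = ¬T = F
¬G ↔ ¬M = T ↔ F = F
(¬K ⊕ (U ∨ ¬S)) → (¬G ↔ ¬M) = T → F = F
So Statement 2 is false.

Statement 3: In symbols: (¬M → (G ∨ ¬K)) → U

¬M = ¬T = F
¬K = ¬T = F
G ∨ ¬K = F ∨ F = F
¬M → (G ∨ ¬K) = F → F = T
(¬M → (G ∨ ¬K)) → U = T → F = F
So Statement 3 is false.

Count: 0.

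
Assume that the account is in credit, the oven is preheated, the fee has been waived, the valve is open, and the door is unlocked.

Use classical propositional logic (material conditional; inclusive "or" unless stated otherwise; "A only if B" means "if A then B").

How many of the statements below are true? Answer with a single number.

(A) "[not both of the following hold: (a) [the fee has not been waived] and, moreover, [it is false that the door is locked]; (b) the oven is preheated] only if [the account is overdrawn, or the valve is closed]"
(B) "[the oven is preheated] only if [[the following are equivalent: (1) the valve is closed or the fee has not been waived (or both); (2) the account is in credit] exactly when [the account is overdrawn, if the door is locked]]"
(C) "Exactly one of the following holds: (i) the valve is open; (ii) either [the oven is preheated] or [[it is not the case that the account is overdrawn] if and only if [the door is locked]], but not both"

0

Let R = "the fee has been waived" (T), U = "the door is locked" (F), Q = "the oven is preheated" (T), P = "the account is overdrawn" (F), S = "the valve is open" (T).

(A): Parsed as ((~R & ~U) nand Q) -> (P | ~S)

~R = ~T = F
~U = ~F = T
~R & ~U = F & T = F
(~R & ~U) nand Q = F nand T = T
~S = ~T = F
P | ~S = F | F = F
((~R & ~U) nand Q) -> (P | ~S) = T -> F = F
Hence (A) is false.

(B): Formalization: Q -> (((~S | ~R) <-> ~P) <-> (U -> P))

~S = ~T = F
~R = ~T = F
~S | ~R = F | F = F
~P = ~F = T
(~S | ~R) <-> ~P = F <-> T = F
U -> P = F -> F = T
((~S | ~R) <-> ~P) <-> (U -> P) = F <-> T = F
Q -> (((~S | ~R) <-> ~P) <-> (U -> P)) = T -> F = F
Thus (B) is false.

(C): In symbols: S xor (Q xor (~P <-> U))

~P = ~F = T
~P <-> U = T <-> F = F
Q xor (~P <-> U) = T xor F = T
S xor (Q xor (~P <-> U)) = T xor T = F
So (C) is false.

Count: 0.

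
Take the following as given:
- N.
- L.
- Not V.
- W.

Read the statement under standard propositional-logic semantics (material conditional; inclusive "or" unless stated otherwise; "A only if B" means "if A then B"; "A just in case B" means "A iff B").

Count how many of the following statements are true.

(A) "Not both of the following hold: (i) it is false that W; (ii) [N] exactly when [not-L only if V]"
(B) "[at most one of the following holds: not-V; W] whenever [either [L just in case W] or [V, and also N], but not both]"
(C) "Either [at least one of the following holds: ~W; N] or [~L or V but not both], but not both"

(A): Formalization: ~W nand (N <-> (~L -> V))

~W = ~T = F
~L = ~T = F
~L -> V = F -> F = T
N <-> (~L -> V) = T <-> T = T
~W nand (N <-> (~L -> V)) = F nand T = T
So (A) is true.

(B): Parsed as ((L <-> W) xor (V & N)) -> (~V nand W)

L <-> W = T <-> T = T
V & N = F & T = F
(L <-> W) xor (V & N) = T xor F = T
~V = ~F = T
~V nand W = T nand T = F
((L <-> W) xor (V & N)) -> (~V nand W) = T -> F = F
So (B) is false.

(C): This is (~W | N) xor (~L xor V).

~W = ~T = F
~W | N = F | T = T
~L = ~T = F
~L xor V = F xor F = F
(~W | N) xor (~L xor V) = T xor F = T
So (C) is true.

True statements: 2 ((A), (C)).

2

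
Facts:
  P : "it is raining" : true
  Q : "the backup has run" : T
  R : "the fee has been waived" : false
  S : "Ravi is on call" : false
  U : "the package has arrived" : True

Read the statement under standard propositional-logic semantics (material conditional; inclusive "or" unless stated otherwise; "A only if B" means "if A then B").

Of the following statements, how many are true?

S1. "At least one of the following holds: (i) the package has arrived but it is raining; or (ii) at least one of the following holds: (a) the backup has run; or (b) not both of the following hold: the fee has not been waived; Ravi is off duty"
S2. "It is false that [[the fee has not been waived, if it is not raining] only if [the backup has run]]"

1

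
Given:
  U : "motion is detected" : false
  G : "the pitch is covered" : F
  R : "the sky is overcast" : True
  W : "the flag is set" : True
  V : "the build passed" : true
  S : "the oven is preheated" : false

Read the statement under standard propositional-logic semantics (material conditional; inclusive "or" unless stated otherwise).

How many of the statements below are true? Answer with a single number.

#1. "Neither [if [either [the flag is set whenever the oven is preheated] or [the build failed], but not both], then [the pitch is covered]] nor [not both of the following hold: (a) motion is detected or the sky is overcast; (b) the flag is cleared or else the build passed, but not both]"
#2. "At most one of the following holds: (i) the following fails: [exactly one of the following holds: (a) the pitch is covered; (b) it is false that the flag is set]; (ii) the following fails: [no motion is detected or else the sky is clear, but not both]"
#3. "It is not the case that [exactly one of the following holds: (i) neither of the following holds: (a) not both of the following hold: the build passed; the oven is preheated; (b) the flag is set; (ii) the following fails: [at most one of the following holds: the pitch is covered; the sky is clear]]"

#1: Parsed as (((S -> W) xor ~V) -> G) nor ((U | R) nand (~W xor V))

S -> W = F -> T = T
~V = ~T = F
(S -> W) xor ~V = T xor F = T
((S -> W) xor ~V) -> G = T -> F = F
U | R = F | T = T
~W = ~T = F
~W xor V = F xor T = T
(U | R) nand (~W xor V) = T nand T = F
(((S -> W) xor ~V) -> G) nor ((U | R) nand (~W xor V)) = F nor F = T
So #1 is true.

#2: Parsed as ~(G xor ~W) nand ~(~U xor ~R)

~W = ~T = F
G xor ~W = F xor F = F
~(G xor ~W) = ~F = T
~U = ~F = T
~R = ~T = F
~U xor ~R = T xor F = T
~(~U xor ~R) = ~T = F
~(G xor ~W) nand ~(~U xor ~R) = T nand F = T
Thus #2 is true.

#3: Parsed as ~(((V nand S) nor W) xor ~(G nand ~R))

V nand S = T nand F = T
(V nand S) nor W = T nor T = F
~R = ~T = F
G nand ~R = F nand F = T
~(G nand ~R) = ~T = F
((V nand S) nor W) xor ~(G nand ~R) = F xor F = F
~(((V nand S) nor W) xor ~(G nand ~R)) = ~F = T
So #3 is true.

Count: 3.

3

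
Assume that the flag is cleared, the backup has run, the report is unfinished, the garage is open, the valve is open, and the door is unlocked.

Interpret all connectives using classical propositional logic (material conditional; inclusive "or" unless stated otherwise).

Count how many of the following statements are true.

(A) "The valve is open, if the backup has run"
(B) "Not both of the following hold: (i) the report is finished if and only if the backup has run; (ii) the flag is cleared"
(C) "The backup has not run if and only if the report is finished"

3

Let H = "the backup has run" (True), D = "the valve is open" (True), V = "the report is finished" (False), S = "the flag is set" (False).

(A): Parsed as H -> D

H -> D = True -> True = True
Hence (A) is true.

(B): This is (V iff H) nand not S.

V iff H = False iff True = False
not S = not False = True
(V iff H) nand not S = False nand True = True
Thus (B) is true.

(C): Parsed as not H iff V

not H = not True = False
not H iff V = False iff False = True
So (C) is true.

Count: 3.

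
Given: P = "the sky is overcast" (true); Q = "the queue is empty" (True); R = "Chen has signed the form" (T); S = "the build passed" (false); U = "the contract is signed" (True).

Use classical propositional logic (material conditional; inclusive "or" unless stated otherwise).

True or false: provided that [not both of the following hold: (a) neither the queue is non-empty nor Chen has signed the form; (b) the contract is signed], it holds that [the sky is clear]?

This is ((not Q nor R) nand U) -> not P.

not Q = not True = False
not Q nor R = False nor True = False
(not Q nor R) nand U = False nand True = True
not P = not True = False
((not Q nor R) nand U) -> not P = True -> False = False

False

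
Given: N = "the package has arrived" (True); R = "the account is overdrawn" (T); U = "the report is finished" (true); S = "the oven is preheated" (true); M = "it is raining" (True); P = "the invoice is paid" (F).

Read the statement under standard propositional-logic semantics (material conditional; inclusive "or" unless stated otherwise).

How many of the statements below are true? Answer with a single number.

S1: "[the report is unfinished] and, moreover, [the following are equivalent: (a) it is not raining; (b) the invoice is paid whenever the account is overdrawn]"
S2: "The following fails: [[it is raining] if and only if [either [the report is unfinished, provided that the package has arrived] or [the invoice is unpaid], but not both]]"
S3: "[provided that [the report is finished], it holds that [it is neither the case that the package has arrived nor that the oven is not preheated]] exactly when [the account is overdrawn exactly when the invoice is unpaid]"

0

S1: Formalization: ¬U ∧ (¬M ↔ (R → P))

¬U = ¬T = F
¬M = ¬T = F
R → P = T → F = F
¬M ↔ (R → P) = F ↔ F = T
¬U ∧ (¬M ↔ (R → P)) = F ∧ T = F
Thus S1 is false.

S2: This is ¬(M ↔ ((N → ¬U) ⊕ ¬P)).

¬U = ¬T = F
N → ¬U = T → F = F
¬P = ¬F = T
(N → ¬U) ⊕ ¬P = F ⊕ T = T
M ↔ ((N → ¬U) ⊕ ¬P) = T ↔ T = T
¬(M ↔ ((N → ¬U) ⊕ ¬P)) = ¬T = F
Thus S2 is false.

S3: This is (U → (N ↓ ¬S)) ↔ (R ↔ ¬P).

¬S = ¬T = F
N ↓ ¬S = T ↓ F = F
U → (N ↓ ¬S) = T → F = F
¬P = ¬F = T
R ↔ ¬P = T ↔ T = T
(U → (N ↓ ¬S)) ↔ (R ↔ ¬P) = F ↔ T = F
So S3 is false.

Count: 0.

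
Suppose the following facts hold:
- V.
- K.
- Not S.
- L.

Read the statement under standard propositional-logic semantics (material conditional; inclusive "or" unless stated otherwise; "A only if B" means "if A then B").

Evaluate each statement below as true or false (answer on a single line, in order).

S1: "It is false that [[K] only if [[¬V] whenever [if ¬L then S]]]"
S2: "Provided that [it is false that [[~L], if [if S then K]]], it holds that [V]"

S1: This is ~(K -> ((~L -> S) -> ~V)).

~L = ~T = F
~L -> S = F -> F = T
~V = ~T = F
(~L -> S) -> ~V = T -> F = F
K -> ((~L -> S) -> ~V) = T -> F = F
~(K -> ((~L -> S) -> ~V)) = ~F = T
Thus S1 is true.

S2: Formalization: ~((S -> K) -> ~L) -> V

S -> K = F -> T = T
~L = ~T = F
(S -> K) -> ~L = T -> F = F
~((S -> K) -> ~L) = ~F = T
~((S -> K) -> ~L) -> V = T -> T = T
Hence S2 is true.

S1 true / S2 true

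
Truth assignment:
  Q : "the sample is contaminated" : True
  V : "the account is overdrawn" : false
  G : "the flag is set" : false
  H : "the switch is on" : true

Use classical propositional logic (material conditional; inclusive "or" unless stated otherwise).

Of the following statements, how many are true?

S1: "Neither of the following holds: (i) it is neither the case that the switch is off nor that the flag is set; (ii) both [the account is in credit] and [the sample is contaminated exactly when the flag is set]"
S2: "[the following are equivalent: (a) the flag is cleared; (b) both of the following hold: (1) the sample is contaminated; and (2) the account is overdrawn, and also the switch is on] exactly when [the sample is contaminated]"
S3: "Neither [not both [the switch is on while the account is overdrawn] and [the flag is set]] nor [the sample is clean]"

S1: Parsed as (¬H ↓ G) ↓ (¬V ∧ (Q ↔ G))

¬H = ¬T = F
¬H ↓ G = F ↓ F = T
¬V = ¬F = T
Q ↔ G = T ↔ F = F
¬V ∧ (Q ↔ G) = T ∧ F = F
(¬H ↓ G) ↓ (¬V ∧ (Q ↔ G)) = T ↓ F = F
So S1 is false.

S2: Parsed as (¬G ↔ (Q ∧ (V ∧ H))) ↔ Q

¬G = ¬F = T
V ∧ H = F ∧ T = F
Q ∧ (V ∧ H) = T ∧ F = F
¬G ↔ (Q ∧ (V ∧ H)) = T ↔ F = F
(¬G ↔ (Q ∧ (V ∧ H))) ↔ Q = F ↔ T = F
Hence S2 is false.

S3: In symbols: ((H ∧ V) ↑ G) ↓ ¬Q

H ∧ V = T ∧ F = F
(H ∧ V) ↑ G = F ↑ F = T
¬Q = ¬T = F
((H ∧ V) ↑ G) ↓ ¬Q = T ↓ F = F
So S3 is false.

0 of the 3 statements are true (none).

0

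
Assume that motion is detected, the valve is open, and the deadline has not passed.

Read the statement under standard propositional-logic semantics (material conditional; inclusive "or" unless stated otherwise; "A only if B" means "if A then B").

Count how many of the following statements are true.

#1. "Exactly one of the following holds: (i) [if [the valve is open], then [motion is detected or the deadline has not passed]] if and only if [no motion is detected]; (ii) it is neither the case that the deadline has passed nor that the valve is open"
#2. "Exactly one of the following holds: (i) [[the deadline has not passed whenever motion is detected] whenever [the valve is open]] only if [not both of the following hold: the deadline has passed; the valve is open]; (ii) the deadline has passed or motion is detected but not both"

0

Let Q = "the valve is open" (T), P = "motion is detected" (T), R = "the deadline has passed" (F).

#1: This is ((Q -> (P | ~R)) <-> ~P) xor (R nor Q).

~R = ~F = T
P | ~R = T | T = T
Q -> (P | ~R) = T -> T = T
~P = ~T = F
(Q -> (P | ~R)) <-> ~P = T <-> F = F
R nor Q = F nor T = F
((Q -> (P | ~R)) <-> ~P) xor (R nor Q) = F xor F = F
Thus #1 is false.

#2: Formalization: ((Q -> (P -> ~R)) -> (R nand Q)) xor (R xor P)

~R = ~F = T
P -> ~R = T -> T = T
Q -> (P -> ~R) = T -> T = T
R nand Q = F nand T = T
(Q -> (P -> ~R)) -> (R nand Q) = T -> T = T
R xor P = F xor T = T
((Q -> (P -> ~R)) -> (R nand Q)) xor (R xor P) = T xor T = F
Thus #2 is false.

True statements: 0 (none).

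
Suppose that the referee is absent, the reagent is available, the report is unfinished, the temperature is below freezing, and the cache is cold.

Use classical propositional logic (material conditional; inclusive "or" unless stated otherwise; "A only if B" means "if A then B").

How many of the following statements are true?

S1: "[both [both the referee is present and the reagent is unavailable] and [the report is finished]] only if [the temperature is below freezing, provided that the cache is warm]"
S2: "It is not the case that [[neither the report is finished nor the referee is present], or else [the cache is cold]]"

1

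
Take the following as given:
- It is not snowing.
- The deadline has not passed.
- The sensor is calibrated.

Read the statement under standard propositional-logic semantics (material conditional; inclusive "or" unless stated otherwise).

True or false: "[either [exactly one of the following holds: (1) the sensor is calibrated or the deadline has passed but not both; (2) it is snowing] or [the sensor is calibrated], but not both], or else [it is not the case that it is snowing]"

Let R = "the sensor is calibrated" (True), Q = "the deadline has passed" (False), P = "it is snowing" (False).
Parsed as (((R xor Q) xor P) xor R) or not P

R xor Q = True xor False = True
(R xor Q) xor P = True xor False = True
((R xor Q) xor P) xor R = True xor True = False
not P = not False = True
(((R xor Q) xor P) xor R) or not P = False or True = True

True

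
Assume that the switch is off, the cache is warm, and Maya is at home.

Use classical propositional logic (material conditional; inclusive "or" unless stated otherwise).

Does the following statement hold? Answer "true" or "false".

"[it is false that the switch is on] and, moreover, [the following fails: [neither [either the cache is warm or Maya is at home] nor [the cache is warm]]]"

Let N = "the switch is on" (F), R = "the cache is warm" (T), P = "Maya is at home" (T).
In symbols: ¬N ∧ ¬((R ∨ P) ↓ R)

¬N = ¬F = T
R ∨ P = T ∨ T = T
(R ∨ P) ↓ R = T ↓ T = F
¬((R ∨ P) ↓ R) = ¬F = T
¬N ∧ ¬((R ∨ P) ↓ R) = T ∧ T = T

The statement is true.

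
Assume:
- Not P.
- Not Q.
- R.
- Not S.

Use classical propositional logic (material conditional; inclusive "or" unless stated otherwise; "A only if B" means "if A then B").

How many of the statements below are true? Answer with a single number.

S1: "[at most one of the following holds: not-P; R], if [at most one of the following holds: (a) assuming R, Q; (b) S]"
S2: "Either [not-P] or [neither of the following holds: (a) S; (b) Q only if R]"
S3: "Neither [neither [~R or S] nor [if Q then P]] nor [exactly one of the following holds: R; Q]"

S1: In symbols: ((R -> Q) nand S) -> (~P nand R)

R -> Q = T -> F = F
(R -> Q) nand S = F nand F = T
~P = ~F = T
~P nand R = T nand T = F
((R -> Q) nand S) -> (~P nand R) = T -> F = F
Thus S1 is false.

S2: Parsed as ~P | (S nor (Q -> R))

~P = ~F = T
Q -> R = F -> T = T
S nor (Q -> R) = F nor T = F
~P | (S nor (Q -> R)) = T | F = T
Hence S2 is true.

S3: This is ((~R | S) nor (Q -> P)) nor (R xor Q).

~R = ~T = F
~R | S = F | F = F
Q -> P = F -> F = T
(~R | S) nor (Q -> P) = F nor T = F
R xor Q = T xor F = T
((~R | S) nor (Q -> P)) nor (R xor Q) = F nor T = F
Thus S3 is false.

Count: 1.

1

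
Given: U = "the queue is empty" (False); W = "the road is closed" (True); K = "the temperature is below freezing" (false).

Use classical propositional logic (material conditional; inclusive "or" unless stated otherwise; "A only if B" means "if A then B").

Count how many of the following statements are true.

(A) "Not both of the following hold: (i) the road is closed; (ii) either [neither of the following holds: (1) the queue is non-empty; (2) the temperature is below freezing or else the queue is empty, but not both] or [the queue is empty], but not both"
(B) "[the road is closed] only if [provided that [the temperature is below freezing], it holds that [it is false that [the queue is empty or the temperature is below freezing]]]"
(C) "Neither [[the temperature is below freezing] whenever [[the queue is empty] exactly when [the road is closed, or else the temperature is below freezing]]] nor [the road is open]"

2

(A): Formalization: W ↑ ((¬U ↓ (K ⊕ U)) ⊕ U)

¬U = ¬F = T
K ⊕ U = F ⊕ F = F
¬U ↓ (K ⊕ U) = T ↓ F = F
(¬U ↓ (K ⊕ U)) ⊕ U = F ⊕ F = F
W ↑ ((¬U ↓ (K ⊕ U)) ⊕ U) = T ↑ F = T
Thus (A) is true.

(B): This is W → (K → ¬(U ∨ K)).

U ∨ K = F ∨ F = F
¬(U ∨ K) = ¬F = T
K → ¬(U ∨ K) = F → T = T
W → (K → ¬(U ∨ K)) = T → T = T
Hence (B) is true.

(C): In symbols: ((U ↔ (W ∨ K)) → K) ↓ ¬W

W ∨ K = T ∨ F = T
U ↔ (W ∨ K) = F ↔ T = F
(U ↔ (W ∨ K)) → K = F → F = T
¬W = ¬T = F
((U ↔ (W ∨ K)) → K) ↓ ¬W = T ↓ F = F
Thus (C) is false.

True statements: 2 ((A), (B)).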